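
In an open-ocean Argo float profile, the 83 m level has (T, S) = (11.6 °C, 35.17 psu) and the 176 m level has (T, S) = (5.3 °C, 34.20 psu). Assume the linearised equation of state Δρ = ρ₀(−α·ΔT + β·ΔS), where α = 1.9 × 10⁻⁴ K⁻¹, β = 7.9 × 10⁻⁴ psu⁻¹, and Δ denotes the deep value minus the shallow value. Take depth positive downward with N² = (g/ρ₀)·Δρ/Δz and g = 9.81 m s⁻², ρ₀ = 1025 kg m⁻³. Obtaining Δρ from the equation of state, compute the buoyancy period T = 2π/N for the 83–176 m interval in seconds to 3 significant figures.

ΔT = -6.3 K, ΔS = -0.97 psu (deep − shallow).
Δρ/ρ₀ = −αΔT + βΔS = 1.197 × 10⁻³ − 7.663 × 10⁻⁴ = 4.307 × 10⁻⁴, so Δρ ≈ 0.4415 kg m⁻³.
N² = (g/ρ₀)·Δρ/Δz = g·(Δρ/ρ₀)/Δz = 9.81 × 4.307 × 10⁻⁴ / 93 = 4.5432 × 10⁻⁵ s⁻².
N = √(4.5432 × 10⁻⁵) = 6.7403 × 10⁻³ rad s⁻¹ → T = 2π/N = 932.18 s ≈ 932 s.

932 s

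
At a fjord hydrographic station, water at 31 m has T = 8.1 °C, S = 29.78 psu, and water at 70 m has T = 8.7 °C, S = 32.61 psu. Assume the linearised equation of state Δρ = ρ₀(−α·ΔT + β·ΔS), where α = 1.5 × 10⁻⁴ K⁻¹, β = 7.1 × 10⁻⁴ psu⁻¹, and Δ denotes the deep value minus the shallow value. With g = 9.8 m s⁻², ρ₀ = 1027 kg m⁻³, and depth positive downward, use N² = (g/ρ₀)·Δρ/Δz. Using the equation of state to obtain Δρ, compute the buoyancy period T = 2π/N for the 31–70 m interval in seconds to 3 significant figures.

286 s

ΔT = +0.6 K, ΔS = +2.83 psu (deep − shallow).
Δρ/ρ₀ = −αΔT + βΔS = -9.00 × 10⁻⁵ + 2.0093 × 10⁻³ = 1.9193 × 10⁻³, so Δρ ≈ 1.971 kg m⁻³.
N² = (g/ρ₀)·Δρ/Δz = g·(Δρ/ρ₀)/Δz = 9.8 × 1.9193 × 10⁻³ / 39 = 4.8229 × 10⁻⁴ s⁻².
N = √(4.8229 × 10⁻⁴) = 0.021961 rad s⁻¹ → T = 2π/N = 286.11 s ≈ 286 s.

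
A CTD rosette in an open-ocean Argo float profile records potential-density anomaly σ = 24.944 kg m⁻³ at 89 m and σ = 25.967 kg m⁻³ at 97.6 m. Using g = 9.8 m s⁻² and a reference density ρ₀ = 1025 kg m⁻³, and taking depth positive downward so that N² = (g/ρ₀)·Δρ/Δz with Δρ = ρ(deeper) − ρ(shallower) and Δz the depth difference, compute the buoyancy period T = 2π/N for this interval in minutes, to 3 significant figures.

Δρ = 1025.967 − 1024.944 = 1.023 kg m⁻³ over Δz = 97.6 − 89 = 8.6 m.
N² = (9.8/1025) × (1.023/8.6) = 1.1373 × 10⁻³ s⁻².
N = √(1.1373 × 10⁻³) = 0.033724 rad s⁻¹, so T = 2π/N = 186.31 s = 3.1052 min ≈ 3.11 min.

3.11 min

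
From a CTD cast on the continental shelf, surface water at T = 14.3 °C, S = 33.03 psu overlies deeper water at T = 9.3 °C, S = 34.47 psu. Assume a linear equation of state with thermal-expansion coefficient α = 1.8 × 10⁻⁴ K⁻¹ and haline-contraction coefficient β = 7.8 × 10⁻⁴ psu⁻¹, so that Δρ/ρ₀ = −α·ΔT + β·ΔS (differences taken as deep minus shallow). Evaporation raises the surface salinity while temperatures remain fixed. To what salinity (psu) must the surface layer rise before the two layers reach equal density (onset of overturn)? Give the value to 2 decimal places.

35.62 psu

Neutral buoyancy requires −α(T_deep − T_surf) + β(S_deep − S_surf′) = 0.
S_surf′ = S_deep − (α/β)·ΔT = 34.47 − (1.8 × 10⁻⁴/7.8 × 10⁻⁴)·(-5.0) = 35.6238 psu.
Increase required: 35.6238 − 33.03 = 2.5938 psu.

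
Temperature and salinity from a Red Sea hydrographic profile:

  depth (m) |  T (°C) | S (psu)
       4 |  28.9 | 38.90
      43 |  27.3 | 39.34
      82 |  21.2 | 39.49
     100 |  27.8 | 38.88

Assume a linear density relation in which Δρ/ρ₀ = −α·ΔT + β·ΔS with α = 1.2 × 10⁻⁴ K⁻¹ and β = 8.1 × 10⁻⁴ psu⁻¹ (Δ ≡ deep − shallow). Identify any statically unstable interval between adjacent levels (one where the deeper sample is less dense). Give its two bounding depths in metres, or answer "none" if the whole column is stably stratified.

82–100 m

Evaluate Δρ/ρ₀ = −αΔT + βΔS across each adjacent pair:
  4–43 m: −αΔT+βΔS = −(1.2 × 10⁻⁴)(-1.6)+(8.1 × 10⁻⁴)(+0.44) = 5.5 × 10⁻⁴ → stable
  43–82 m: −αΔT+βΔS = −(1.2 × 10⁻⁴)(-6.1)+(8.1 × 10⁻⁴)(+0.15) = 8.5 × 10⁻⁴ → stable
  82–100 m: −αΔT+βΔS = −(1.2 × 10⁻⁴)(+6.6)+(8.1 × 10⁻⁴)(-0.61) = -1.3 × 10⁻³ → UNSTABLE
The 82–100 m interval has Δρ < 0: lighter water underlies denser water.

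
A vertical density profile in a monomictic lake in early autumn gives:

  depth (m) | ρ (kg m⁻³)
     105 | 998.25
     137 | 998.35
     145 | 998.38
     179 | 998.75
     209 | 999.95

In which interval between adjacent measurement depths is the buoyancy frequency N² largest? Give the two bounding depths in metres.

179–209 m

Compute the density gradient over each adjacent pair:
  105–137 m: Δρ/Δz = 0.10/32 = 3.1 × 10⁻³ kg m⁻⁴
  137–145 m: Δρ/Δz = 0.03/8 = 3.7 × 10⁻³ kg m⁻⁴
  145–179 m: Δρ/Δz = 0.37/34 = 0.011 kg m⁻⁴
  179–209 m: Δρ/Δz = 1.20/30 = 0.040 kg m⁻⁴
The largest gradient is in the 179–209 m interval — the pycnocline.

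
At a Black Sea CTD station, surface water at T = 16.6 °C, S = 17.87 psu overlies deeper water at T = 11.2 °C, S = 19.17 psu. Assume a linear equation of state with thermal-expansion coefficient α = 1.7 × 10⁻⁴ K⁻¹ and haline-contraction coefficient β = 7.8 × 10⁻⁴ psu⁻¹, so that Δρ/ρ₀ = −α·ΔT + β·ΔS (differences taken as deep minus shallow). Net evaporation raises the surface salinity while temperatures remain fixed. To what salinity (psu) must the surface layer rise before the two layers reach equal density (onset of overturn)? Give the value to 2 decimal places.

Neutral buoyancy requires −α(T_deep − T_surf) + β(S_deep − S_surf′) = 0.
S_surf′ = S_deep − (α/β)·ΔT = 19.17 − (1.7 × 10⁻⁴/7.8 × 10⁻⁴)·(-5.4) = 20.3469 psu.
Increase required: 20.3469 − 17.87 = 2.4769 psu.

20.35 psu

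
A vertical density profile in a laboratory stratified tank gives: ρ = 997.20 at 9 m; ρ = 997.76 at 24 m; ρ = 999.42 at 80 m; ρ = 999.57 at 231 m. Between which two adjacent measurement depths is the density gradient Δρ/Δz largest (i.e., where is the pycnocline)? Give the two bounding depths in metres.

9–24 m

Compute the density gradient over each adjacent pair:
  9–24 m: Δρ/Δz = 0.56/15 = 0.037 kg m⁻⁴
  24–80 m: Δρ/Δz = 1.66/56 = 0.030 kg m⁻⁴
  80–231 m: Δρ/Δz = 0.15/151 = 9.9 × 10⁻⁴ kg m⁻⁴
The largest gradient is in the 9–24 m interval — the pycnocline.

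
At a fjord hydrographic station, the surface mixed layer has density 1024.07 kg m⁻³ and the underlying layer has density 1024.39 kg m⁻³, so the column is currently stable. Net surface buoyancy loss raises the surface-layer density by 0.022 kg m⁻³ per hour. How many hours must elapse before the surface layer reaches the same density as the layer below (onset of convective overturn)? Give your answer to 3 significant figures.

Density deficit of the surface layer: 1024.39 − 1024.07 = 0.32 kg m⁻³.
Required change = 0.32 / 0.022 = 14.5 hours.

14.5 hours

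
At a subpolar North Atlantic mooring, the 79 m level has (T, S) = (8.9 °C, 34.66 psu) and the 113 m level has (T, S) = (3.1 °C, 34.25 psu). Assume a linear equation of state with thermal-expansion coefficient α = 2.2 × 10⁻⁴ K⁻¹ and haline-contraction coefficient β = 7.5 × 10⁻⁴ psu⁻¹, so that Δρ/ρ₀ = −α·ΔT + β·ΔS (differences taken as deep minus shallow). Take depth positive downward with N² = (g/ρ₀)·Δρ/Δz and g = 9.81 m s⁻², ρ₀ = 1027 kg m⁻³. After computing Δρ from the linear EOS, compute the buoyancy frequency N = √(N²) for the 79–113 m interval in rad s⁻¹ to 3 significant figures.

0.0167 rad s⁻¹

ΔT = -5.8 K, ΔS = -0.41 psu (deep − shallow).
Δρ/ρ₀ = −αΔT + βΔS = 1.276 × 10⁻³ − 3.075 × 10⁻⁴ = 9.685 × 10⁻⁴, so Δρ ≈ 0.9946 kg m⁻³.
N² = (g/ρ₀)·Δρ/Δz = g·(Δρ/ρ₀)/Δz = 9.81 × 9.685 × 10⁻⁴ / 34 = 2.7944 × 10⁻⁴ s⁻².
N = √(2.7944 × 10⁻⁴) = 0.016716 rad s⁻¹ ≈ 0.0167 rad s⁻¹.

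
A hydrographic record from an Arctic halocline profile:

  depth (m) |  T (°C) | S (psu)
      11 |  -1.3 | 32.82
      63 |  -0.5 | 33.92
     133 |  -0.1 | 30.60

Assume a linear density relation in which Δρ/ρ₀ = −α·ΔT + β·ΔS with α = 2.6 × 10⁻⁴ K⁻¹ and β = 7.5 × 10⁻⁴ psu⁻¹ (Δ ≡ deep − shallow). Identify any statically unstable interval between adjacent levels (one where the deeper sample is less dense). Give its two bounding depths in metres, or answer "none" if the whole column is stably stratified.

Evaluate Δρ/ρ₀ = −αΔT + βΔS across each adjacent pair:
  11–63 m: −αΔT+βΔS = −(2.6 × 10⁻⁴)(+0.8)+(7.5 × 10⁻⁴)(+1.10) = 6.2 × 10⁻⁴ → stable
  63–133 m: −αΔT+βΔS = −(2.6 × 10⁻⁴)(+0.4)+(7.5 × 10⁻⁴)(-3.32) = -2.6 × 10⁻³ → UNSTABLE
The 63–133 m interval has Δρ < 0: lighter water underlies denser water.

63–133 m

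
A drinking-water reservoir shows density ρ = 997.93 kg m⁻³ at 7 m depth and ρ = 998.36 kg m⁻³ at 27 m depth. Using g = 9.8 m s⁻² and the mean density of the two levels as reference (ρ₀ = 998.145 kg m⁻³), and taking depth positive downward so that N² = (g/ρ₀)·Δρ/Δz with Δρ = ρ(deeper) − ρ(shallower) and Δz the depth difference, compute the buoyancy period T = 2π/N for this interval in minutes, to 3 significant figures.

7.21 min

Δρ = 998.36 − 997.93 = 0.43 kg m⁻³ over Δz = 27 − 7 = 20 m.
N² = (9.8/998.145) × (0.43/20) = 2.1109 × 10⁻⁴ s⁻².
N = √(2.1109 × 10⁻⁴) = 0.014529 rad s⁻¹, so T = 2π/N = 432.46 s = 7.2077 min ≈ 7.21 min.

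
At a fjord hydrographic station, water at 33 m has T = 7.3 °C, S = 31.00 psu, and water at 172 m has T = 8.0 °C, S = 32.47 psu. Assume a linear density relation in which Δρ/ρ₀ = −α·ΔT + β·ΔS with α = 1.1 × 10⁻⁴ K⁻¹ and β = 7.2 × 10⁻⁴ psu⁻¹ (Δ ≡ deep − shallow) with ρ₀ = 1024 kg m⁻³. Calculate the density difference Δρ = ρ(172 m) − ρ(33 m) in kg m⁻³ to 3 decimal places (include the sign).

+1.005 kg m⁻³

ΔT = +0.7 K, ΔS = +1.47 psu (deep − shallow).
Δρ/ρ₀ = −(1.1 × 10⁻⁴)(+0.7) + (7.2 × 10⁻⁴)(+1.47) = 9.814 × 10⁻⁴.
Δρ = 1024 × (9.814 × 10⁻⁴) = +1.005 kg m⁻³.
Positive Δρ: denser below, stable.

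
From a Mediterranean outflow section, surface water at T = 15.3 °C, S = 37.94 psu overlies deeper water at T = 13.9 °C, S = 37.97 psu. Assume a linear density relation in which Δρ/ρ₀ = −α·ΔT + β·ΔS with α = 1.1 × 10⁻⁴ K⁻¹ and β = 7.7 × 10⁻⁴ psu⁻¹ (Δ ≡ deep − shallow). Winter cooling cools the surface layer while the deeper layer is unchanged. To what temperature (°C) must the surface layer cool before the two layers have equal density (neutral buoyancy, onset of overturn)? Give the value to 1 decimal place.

13.7 °C

Neutral buoyancy requires Δρ = 0, i.e. −α(T_deep − T_surf′) + β(S_deep − S_surf) = 0.
T_surf′ = T_deep − (β/α)·ΔS = 13.9 − (7.7 × 10⁻⁴/1.1 × 10⁻⁴)·(+0.03) = 13.690 °C.
Cooling required: 15.3 − (13.690) = 1.610 °C.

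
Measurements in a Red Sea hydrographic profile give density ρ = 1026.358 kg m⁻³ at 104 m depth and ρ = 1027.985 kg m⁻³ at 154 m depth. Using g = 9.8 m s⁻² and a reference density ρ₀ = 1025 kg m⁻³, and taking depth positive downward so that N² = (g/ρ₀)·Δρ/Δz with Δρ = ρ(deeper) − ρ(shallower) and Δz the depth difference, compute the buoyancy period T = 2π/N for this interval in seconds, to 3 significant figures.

356 s

Δρ = 1027.985 − 1026.358 = 1.627 kg m⁻³ over Δz = 154 − 104 = 50 m.
N² = (9.8/1025) × (1.627/50) = 3.1111 × 10⁻⁴ s⁻².
N = √(3.1111 × 10⁻⁴) = 0.017638 rad s⁻¹, so T = 2π/N = 356.23 s ≈ 356 s.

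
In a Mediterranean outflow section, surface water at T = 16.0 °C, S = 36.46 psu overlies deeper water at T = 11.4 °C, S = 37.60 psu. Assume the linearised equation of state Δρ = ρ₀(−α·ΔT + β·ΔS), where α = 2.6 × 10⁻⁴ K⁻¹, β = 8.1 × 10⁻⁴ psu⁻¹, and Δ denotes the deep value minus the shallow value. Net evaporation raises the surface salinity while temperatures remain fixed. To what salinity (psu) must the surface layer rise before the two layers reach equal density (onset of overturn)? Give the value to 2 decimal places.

39.08 psu

Neutral buoyancy requires −α(T_deep − T_surf) + β(S_deep − S_surf′) = 0.
S_surf′ = S_deep − (α/β)·ΔT = 37.60 − (2.6 × 10⁻⁴/8.1 × 10⁻⁴)·(-4.6) = 39.0765 psu.
Increase required: 39.0765 − 36.46 = 2.6165 psu.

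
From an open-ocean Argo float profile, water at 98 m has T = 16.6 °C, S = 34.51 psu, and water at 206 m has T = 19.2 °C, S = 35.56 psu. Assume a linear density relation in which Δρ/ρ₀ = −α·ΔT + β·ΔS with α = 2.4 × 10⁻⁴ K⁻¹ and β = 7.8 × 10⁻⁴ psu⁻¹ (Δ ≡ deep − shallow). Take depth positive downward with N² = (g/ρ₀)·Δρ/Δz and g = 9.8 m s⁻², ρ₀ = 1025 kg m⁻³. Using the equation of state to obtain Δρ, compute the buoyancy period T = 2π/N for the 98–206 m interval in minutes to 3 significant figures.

ΔT = +2.6 K, ΔS = +1.05 psu (deep − shallow).
Δρ/ρ₀ = −αΔT + βΔS = -6.24 × 10⁻⁴ + 8.19 × 10⁻⁴ = 1.95 × 10⁻⁴, so Δρ ≈ 0.1999 kg m⁻³.
N² = (g/ρ₀)·Δρ/Δz = g·(Δρ/ρ₀)/Δz = 9.8 × 1.95 × 10⁻⁴ / 108 = 1.7694 × 10⁻⁵ s⁻².
N = √(1.7694 × 10⁻⁵) = 4.2064 × 10⁻³ rad s⁻¹ → T = 2π/N = 1.4937 × 10³ s = 24.895 min ≈ 24.9 min.

24.9 min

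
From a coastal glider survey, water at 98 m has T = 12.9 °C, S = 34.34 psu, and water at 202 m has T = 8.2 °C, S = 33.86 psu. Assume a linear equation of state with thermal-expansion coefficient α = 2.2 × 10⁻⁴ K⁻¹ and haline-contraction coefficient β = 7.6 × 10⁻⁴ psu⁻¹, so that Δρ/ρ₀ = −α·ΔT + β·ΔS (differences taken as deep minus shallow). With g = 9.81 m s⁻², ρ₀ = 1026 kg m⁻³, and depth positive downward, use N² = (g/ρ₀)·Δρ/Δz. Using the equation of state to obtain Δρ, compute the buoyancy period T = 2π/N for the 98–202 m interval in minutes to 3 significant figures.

ΔT = -4.7 K, ΔS = -0.48 psu (deep − shallow).
Δρ/ρ₀ = −αΔT + βΔS = 1.034 × 10⁻³ − 3.648 × 10⁻⁴ = 6.692 × 10⁻⁴, so Δρ ≈ 0.6866 kg m⁻³.
N² = (g/ρ₀)·Δρ/Δz = g·(Δρ/ρ₀)/Δz = 9.81 × 6.692 × 10⁻⁴ / 104 = 6.3124 × 10⁻⁵ s⁻².
N = √(6.3124 × 10⁻⁵) = 7.9451 × 10⁻³ rad s⁻¹ → T = 2π/N = 790.83 s = 13.181 min ≈ 13.2 min.

13.2 min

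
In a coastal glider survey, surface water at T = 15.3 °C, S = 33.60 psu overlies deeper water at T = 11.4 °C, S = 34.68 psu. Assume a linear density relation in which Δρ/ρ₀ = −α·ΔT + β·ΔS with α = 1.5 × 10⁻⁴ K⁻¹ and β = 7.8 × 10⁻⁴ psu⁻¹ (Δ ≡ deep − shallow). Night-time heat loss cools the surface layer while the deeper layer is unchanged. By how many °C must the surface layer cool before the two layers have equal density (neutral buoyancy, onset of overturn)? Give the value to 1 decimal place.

Neutral buoyancy requires Δρ = 0, i.e. −α(T_deep − T_surf′) + β(S_deep − S_surf) = 0.
T_surf′ = T_deep − (β/α)·ΔS = 11.4 − (7.8 × 10⁻⁴/1.5 × 10⁻⁴)·(+1.08) = 5.784 °C.
Cooling required: 15.3 − (5.784) = 9.516 °C.

9.5 °C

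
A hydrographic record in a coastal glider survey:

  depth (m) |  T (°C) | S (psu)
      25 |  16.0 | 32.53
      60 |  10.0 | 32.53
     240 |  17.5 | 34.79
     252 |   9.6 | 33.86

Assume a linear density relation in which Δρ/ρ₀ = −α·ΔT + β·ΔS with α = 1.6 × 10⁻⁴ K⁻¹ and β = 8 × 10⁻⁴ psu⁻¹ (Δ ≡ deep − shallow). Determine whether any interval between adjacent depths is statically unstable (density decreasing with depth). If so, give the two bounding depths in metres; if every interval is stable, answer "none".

Evaluate Δρ/ρ₀ = −αΔT + βΔS across each adjacent pair:
  25–60 m: −αΔT+βΔS = −(1.6 × 10⁻⁴)(-6.0)+(8 × 10⁻⁴)(+0.00) = 9.6 × 10⁻⁴ → stable
  60–240 m: −αΔT+βΔS = −(1.6 × 10⁻⁴)(+7.5)+(8 × 10⁻⁴)(+2.26) = 6.1 × 10⁻⁴ → stable
  240–252 m: −αΔT+βΔS = −(1.6 × 10⁻⁴)(-7.9)+(8 × 10⁻⁴)(-0.93) = 5.2 × 10⁻⁴ → stable
Every interval has Δρ > 0: the column is stably stratified throughout.

none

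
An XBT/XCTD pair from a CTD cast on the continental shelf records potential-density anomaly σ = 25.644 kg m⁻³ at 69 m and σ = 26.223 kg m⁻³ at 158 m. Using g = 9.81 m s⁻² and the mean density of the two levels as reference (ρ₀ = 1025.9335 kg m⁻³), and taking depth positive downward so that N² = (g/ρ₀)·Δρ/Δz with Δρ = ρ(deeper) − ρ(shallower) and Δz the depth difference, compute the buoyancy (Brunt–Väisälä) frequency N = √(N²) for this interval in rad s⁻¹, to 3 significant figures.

7.89 × 10⁻³ rad s⁻¹

Δρ = 1026.223 − 1025.644 = 0.579 kg m⁻³ over Δz = 158 − 69 = 89 m.
N² = (9.81/1025.9335) × (0.579/89) = 6.2207 × 10⁻⁵ s⁻².
N = √(6.2207 × 10⁻⁵) = 7.8871 × 10⁻³ rad s⁻¹ ≈ 7.89 × 10⁻³ rad s⁻¹.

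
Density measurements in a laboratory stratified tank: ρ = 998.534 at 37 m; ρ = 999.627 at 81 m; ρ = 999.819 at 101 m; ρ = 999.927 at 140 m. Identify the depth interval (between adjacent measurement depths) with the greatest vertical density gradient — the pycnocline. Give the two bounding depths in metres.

Compute the density gradient over each adjacent pair:
  37–81 m: Δρ/Δz = 1.093/44 = 0.025 kg m⁻⁴
  81–101 m: Δρ/Δz = 0.192/20 = 9.6 × 10⁻³ kg m⁻⁴
  101–140 m: Δρ/Δz = 0.108/39 = 2.8 × 10⁻³ kg m⁻⁴
The largest gradient is in the 37–81 m interval — the pycnocline.

37–81 m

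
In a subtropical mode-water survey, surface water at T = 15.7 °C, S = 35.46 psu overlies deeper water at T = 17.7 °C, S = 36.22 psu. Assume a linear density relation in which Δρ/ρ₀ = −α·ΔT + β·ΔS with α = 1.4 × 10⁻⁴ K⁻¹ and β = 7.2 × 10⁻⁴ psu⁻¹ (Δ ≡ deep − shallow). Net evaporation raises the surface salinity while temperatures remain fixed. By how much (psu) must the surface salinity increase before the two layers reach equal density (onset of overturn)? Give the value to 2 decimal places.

Neutral buoyancy requires −α(T_deep − T_surf) + β(S_deep − S_surf′) = 0.
S_surf′ = S_deep − (α/β)·ΔT = 36.22 − (1.4 × 10⁻⁴/7.2 × 10⁻⁴)·(+2.0) = 35.8311 psu.
Increase required: 35.8311 − 35.46 = 0.3711 psu.

0.37 psu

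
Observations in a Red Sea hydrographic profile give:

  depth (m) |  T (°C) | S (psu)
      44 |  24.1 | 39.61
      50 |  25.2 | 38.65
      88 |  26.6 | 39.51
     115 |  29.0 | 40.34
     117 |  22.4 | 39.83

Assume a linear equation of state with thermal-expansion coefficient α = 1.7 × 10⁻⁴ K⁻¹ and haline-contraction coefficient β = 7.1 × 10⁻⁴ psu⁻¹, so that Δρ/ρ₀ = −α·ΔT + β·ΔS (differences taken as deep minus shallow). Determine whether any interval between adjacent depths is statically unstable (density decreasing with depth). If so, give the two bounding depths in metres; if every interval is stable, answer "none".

44–50 m

Evaluate Δρ/ρ₀ = −αΔT + βΔS across each adjacent pair:
  44–50 m: −αΔT+βΔS = −(1.7 × 10⁻⁴)(+1.1)+(7.1 × 10⁻⁴)(-0.96) = -8.7 × 10⁻⁴ → UNSTABLE
  50–88 m: −αΔT+βΔS = −(1.7 × 10⁻⁴)(+1.4)+(7.1 × 10⁻⁴)(+0.86) = 3.7 × 10⁻⁴ → stable
  88–115 m: −αΔT+βΔS = −(1.7 × 10⁻⁴)(+2.4)+(7.1 × 10⁻⁴)(+0.83) = 1.8 × 10⁻⁴ → stable
  115–117 m: −αΔT+βΔS = −(1.7 × 10⁻⁴)(-6.6)+(7.1 × 10⁻⁴)(-0.51) = 7.6 × 10⁻⁴ → stable
The 44–50 m interval has Δρ < 0: lighter water underlies denser water.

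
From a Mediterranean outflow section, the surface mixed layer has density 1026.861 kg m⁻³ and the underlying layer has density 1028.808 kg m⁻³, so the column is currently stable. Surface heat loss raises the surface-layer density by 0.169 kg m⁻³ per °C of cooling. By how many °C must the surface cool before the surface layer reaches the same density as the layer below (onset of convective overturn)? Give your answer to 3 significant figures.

11.5 °C

Density deficit of the surface layer: 1028.808 − 1026.861 = 1.947 kg m⁻³.
Required change = 1.947 / 0.169 = 11.5 °C.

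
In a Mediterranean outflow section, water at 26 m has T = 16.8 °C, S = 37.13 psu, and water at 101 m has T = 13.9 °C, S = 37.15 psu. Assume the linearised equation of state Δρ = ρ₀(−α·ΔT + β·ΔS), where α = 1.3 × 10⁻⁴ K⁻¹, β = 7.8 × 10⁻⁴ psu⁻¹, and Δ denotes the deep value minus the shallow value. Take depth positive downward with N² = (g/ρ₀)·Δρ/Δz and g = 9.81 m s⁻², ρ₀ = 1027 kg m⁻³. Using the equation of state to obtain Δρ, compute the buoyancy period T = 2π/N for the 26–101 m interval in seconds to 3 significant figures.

877 s

ΔT = -2.9 K, ΔS = +0.02 psu (deep − shallow).
Δρ/ρ₀ = −αΔT + βΔS = 3.77 × 10⁻⁴ + 1.56 × 10⁻⁵ = 3.926 × 10⁻⁴, so Δρ ≈ 0.4032 kg m⁻³.
N² = (g/ρ₀)·Δρ/Δz = g·(Δρ/ρ₀)/Δz = 9.81 × 3.926 × 10⁻⁴ / 75 = 5.1352 × 10⁻⁵ s⁻².
N = √(5.1352 × 10⁻⁵) = 7.1660 × 10⁻³ rad s⁻¹ → T = 2π/N = 876.81 s ≈ 877 s.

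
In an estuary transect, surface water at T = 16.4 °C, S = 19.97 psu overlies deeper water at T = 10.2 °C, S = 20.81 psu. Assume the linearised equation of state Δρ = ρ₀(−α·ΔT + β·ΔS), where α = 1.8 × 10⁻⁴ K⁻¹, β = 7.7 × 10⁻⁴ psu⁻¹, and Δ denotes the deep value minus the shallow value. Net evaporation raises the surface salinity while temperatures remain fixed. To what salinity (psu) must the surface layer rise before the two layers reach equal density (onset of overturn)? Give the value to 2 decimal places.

22.26 psu

Neutral buoyancy requires −α(T_deep − T_surf) + β(S_deep − S_surf′) = 0.
S_surf′ = S_deep − (α/β)·ΔT = 20.81 − (1.8 × 10⁻⁴/7.7 × 10⁻⁴)·(-6.2) = 22.2594 psu.
Increase required: 22.2594 − 19.97 = 2.2894 psu.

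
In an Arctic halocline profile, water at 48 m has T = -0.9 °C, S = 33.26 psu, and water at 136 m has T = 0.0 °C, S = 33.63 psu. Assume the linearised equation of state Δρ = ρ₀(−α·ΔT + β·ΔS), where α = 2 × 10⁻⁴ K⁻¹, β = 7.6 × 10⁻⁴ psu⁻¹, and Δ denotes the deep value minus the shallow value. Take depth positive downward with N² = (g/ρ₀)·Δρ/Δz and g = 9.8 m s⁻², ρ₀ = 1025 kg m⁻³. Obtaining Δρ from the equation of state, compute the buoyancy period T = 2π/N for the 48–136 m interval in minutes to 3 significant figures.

31.2 min

ΔT = +0.9 K, ΔS = +0.37 psu (deep − shallow).
Δρ/ρ₀ = −αΔT + βΔS = -1.80 × 10⁻⁴ + 2.812 × 10⁻⁴ = 1.012 × 10⁻⁴, so Δρ ≈ 0.1037 kg m⁻³.
N² = (g/ρ₀)·Δρ/Δz = g·(Δρ/ρ₀)/Δz = 9.8 × 1.012 × 10⁻⁴ / 88 = 1.1270 × 10⁻⁵ s⁻².
N = √(1.1270 × 10⁻⁵) = 3.3571 × 10⁻³ rad s⁻¹ → T = 2π/N = 1.8716 × 10³ s = 31.193 min ≈ 31.2 min.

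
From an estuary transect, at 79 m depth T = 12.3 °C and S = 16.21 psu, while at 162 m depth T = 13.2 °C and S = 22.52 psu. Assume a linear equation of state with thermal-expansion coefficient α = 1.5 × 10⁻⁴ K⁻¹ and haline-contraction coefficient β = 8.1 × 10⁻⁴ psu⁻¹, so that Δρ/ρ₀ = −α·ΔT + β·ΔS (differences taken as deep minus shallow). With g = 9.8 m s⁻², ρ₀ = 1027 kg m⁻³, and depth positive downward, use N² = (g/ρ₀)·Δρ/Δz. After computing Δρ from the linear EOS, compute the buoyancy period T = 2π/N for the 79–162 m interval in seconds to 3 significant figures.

259 s

ΔT = +0.9 K, ΔS = +6.31 psu (deep − shallow).
Δρ/ρ₀ = −αΔT + βΔS = -1.35 × 10⁻⁴ + 5.1111 × 10⁻³ = 4.9761 × 10⁻³, so Δρ ≈ 5.110 kg m⁻³.
N² = (g/ρ₀)·Δρ/Δz = g·(Δρ/ρ₀)/Δz = 9.8 × 4.9761 × 10⁻³ / 83 = 5.8754 × 10⁻⁴ s⁻².
N = √(5.8754 × 10⁻⁴) = 0.024239 rad s⁻¹ → T = 2π/N = 259.22 s ≈ 259 s.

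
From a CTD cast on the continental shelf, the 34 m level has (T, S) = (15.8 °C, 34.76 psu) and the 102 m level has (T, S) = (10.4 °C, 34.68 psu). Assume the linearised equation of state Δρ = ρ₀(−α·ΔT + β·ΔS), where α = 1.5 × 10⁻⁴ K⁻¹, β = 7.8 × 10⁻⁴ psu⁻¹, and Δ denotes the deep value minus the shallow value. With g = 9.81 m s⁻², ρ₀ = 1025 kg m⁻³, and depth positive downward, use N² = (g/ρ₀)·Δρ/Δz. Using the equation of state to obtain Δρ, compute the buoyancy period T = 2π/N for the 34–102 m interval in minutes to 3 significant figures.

ΔT = -5.4 K, ΔS = -0.08 psu (deep − shallow).
Δρ/ρ₀ = −αΔT + βΔS = 8.10 × 10⁻⁴ − 6.24 × 10⁻⁵ = 7.476 × 10⁻⁴, so Δρ ≈ 0.7663 kg m⁻³.
N² = (g/ρ₀)·Δρ/Δz = g·(Δρ/ρ₀)/Δz = 9.81 × 7.476 × 10⁻⁴ / 68 = 1.0785 × 10⁻⁴ s⁻².
N = √(1.0785 × 10⁻⁴) = 0.010385 rad s⁻¹ → T = 2π/N = 605.03 s = 10.084 min ≈ 10.1 min.

10.1 min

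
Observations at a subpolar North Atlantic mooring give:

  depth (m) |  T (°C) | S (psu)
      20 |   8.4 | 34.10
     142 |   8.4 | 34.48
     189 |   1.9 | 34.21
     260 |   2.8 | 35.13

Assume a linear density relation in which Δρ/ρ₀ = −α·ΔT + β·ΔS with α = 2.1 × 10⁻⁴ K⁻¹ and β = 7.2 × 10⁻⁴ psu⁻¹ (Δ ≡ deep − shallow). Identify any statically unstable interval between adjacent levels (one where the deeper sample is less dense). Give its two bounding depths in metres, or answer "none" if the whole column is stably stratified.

Evaluate Δρ/ρ₀ = −αΔT + βΔS across each adjacent pair:
  20–142 m: −αΔT+βΔS = −(2.1 × 10⁻⁴)(+0.0)+(7.2 × 10⁻⁴)(+0.38) = 2.7 × 10⁻⁴ → stable
  142–189 m: −αΔT+βΔS = −(2.1 × 10⁻⁴)(-6.5)+(7.2 × 10⁻⁴)(-0.27) = 1.2 × 10⁻³ → stable
  189–260 m: −αΔT+βΔS = −(2.1 × 10⁻⁴)(+0.9)+(7.2 × 10⁻⁴)(+0.92) = 4.7 × 10⁻⁴ → stable
Every interval has Δρ > 0: the column is stably stratified throughout.

none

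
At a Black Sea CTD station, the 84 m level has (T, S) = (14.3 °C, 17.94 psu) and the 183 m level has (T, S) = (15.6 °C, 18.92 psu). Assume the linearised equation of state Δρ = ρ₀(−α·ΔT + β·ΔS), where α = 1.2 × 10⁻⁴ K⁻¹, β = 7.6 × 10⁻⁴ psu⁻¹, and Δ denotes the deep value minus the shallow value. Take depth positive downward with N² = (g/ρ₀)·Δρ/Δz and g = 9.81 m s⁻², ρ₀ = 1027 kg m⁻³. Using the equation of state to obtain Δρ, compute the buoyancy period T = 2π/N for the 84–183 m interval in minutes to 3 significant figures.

ΔT = +1.3 K, ΔS = +0.98 psu (deep − shallow).
Δρ/ρ₀ = −αΔT + βΔS = -1.56 × 10⁻⁴ + 7.448 × 10⁻⁴ = 5.888 × 10⁻⁴, so Δρ ≈ 0.6047 kg m⁻³.
N² = (g/ρ₀)·Δρ/Δz = g·(Δρ/ρ₀)/Δz = 9.81 × 5.888 × 10⁻⁴ / 99 = 5.8345 × 10⁻⁵ s⁻².
N = √(5.8345 × 10⁻⁵) = 7.6384 × 10⁻³ rad s⁻¹ → T = 2π/N = 822.58 s = 13.710 min ≈ 13.7 min.

13.7 min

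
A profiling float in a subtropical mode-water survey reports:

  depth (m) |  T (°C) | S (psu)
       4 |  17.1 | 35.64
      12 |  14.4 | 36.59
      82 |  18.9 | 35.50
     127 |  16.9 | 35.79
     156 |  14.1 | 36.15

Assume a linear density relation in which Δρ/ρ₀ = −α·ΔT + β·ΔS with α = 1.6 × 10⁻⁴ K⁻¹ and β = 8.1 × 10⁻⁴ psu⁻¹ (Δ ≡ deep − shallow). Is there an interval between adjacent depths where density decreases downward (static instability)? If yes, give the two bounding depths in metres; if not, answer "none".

Evaluate Δρ/ρ₀ = −αΔT + βΔS across each adjacent pair:
  4–12 m: −αΔT+βΔS = −(1.6 × 10⁻⁴)(-2.7)+(8.1 × 10⁻⁴)(+0.95) = 1.2 × 10⁻³ → stable
  12–82 m: −αΔT+βΔS = −(1.6 × 10⁻⁴)(+4.5)+(8.1 × 10⁻⁴)(-1.09) = -1.6 × 10⁻³ → UNSTABLE
  82–127 m: −αΔT+βΔS = −(1.6 × 10⁻⁴)(-2.0)+(8.1 × 10⁻⁴)(+0.29) = 5.5 × 10⁻⁴ → stable
  127–156 m: −αΔT+βΔS = −(1.6 × 10⁻⁴)(-2.8)+(8.1 × 10⁻⁴)(+0.36) = 7.4 × 10⁻⁴ → stable
The 12–82 m interval has Δρ < 0: lighter water underlies denser water.

12–82 m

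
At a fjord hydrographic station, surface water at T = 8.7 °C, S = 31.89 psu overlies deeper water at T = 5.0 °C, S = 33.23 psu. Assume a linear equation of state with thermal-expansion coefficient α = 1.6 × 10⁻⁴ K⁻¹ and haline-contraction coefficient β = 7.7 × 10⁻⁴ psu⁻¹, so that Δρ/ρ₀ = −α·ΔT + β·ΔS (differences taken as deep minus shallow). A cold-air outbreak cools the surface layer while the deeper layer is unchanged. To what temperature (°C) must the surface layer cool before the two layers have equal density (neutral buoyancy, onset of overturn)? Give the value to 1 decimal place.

Neutral buoyancy requires Δρ = 0, i.e. −α(T_deep − T_surf′) + β(S_deep − S_surf) = 0.
T_surf′ = T_deep − (β/α)·ΔS = 5.0 − (7.7 × 10⁻⁴/1.6 × 10⁻⁴)·(+1.34) = -1.449 °C.
Cooling required: 8.7 − (-1.449) = 10.149 °C.

-1.4 °C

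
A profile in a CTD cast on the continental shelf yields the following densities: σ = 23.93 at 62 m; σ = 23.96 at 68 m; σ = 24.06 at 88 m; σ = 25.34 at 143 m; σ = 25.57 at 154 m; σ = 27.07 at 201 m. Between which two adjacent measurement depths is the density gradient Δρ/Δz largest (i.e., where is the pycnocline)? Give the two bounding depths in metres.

154–201 m

Compute the density gradient over each adjacent pair:
  62–68 m: Δρ/Δz = 0.03/6 = 5.0 × 10⁻³ kg m⁻⁴
  68–88 m: Δρ/Δz = 0.10/20 = 5.0 × 10⁻³ kg m⁻⁴
  88–143 m: Δρ/Δz = 1.28/55 = 0.023 kg m⁻⁴
  143–154 m: Δρ/Δz = 0.23/11 = 0.021 kg m⁻⁴
  154–201 m: Δρ/Δz = 1.50/47 = 0.032 kg m⁻⁴
The largest gradient is in the 154–201 m interval — the pycnocline.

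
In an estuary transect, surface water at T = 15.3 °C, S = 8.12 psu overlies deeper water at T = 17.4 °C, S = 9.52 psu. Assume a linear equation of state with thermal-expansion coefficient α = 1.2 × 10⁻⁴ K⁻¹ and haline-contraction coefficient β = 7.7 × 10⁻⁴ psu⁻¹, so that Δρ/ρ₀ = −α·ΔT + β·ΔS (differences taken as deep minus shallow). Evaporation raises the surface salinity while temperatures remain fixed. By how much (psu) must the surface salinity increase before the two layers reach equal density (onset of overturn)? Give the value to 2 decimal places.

1.07 psu

Neutral buoyancy requires −α(T_deep − T_surf) + β(S_deep − S_surf′) = 0.
S_surf′ = S_deep − (α/β)·ΔT = 9.52 − (1.2 × 10⁻⁴/7.7 × 10⁻⁴)·(+2.1) = 9.1927 psu.
Increase required: 9.1927 − 8.12 = 1.0727 psu.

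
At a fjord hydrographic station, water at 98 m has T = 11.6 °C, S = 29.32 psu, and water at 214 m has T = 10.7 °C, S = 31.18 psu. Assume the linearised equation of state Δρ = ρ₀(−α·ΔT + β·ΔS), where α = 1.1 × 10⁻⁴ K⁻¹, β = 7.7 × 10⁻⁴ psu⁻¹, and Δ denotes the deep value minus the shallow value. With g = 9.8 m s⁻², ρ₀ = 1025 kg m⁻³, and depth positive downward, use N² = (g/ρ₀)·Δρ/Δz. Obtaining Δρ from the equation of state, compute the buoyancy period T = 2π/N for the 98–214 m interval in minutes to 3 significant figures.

9.21 min

ΔT = -0.9 K, ΔS = +1.86 psu (deep − shallow).
Δρ/ρ₀ = −αΔT + βΔS = 9.90 × 10⁻⁵ + 1.4322 × 10⁻³ = 1.5312 × 10⁻³, so Δρ ≈ 1.569 kg m⁻³.
N² = (g/ρ₀)·Δρ/Δz = g·(Δρ/ρ₀)/Δz = 9.8 × 1.5312 × 10⁻³ / 116 = 1.2936 × 10⁻⁴ s⁻².
N = √(1.2936 × 10⁻⁴) = 0.011374 rad s⁻¹ → T = 2π/N = 552.42 s = 9.2070 min ≈ 9.21 min.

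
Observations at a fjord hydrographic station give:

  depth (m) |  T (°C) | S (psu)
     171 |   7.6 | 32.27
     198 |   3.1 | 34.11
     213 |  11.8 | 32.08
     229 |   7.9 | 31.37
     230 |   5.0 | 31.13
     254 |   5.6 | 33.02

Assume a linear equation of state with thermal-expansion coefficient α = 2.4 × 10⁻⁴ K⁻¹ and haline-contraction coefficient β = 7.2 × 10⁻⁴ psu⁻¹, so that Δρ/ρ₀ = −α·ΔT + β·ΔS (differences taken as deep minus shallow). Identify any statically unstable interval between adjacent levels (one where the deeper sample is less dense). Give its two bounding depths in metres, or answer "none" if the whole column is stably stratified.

Evaluate Δρ/ρ₀ = −αΔT + βΔS across each adjacent pair:
  171–198 m: −αΔT+βΔS = −(2.4 × 10⁻⁴)(-4.5)+(7.2 × 10⁻⁴)(+1.84) = 2.4 × 10⁻³ → stable
  198–213 m: −αΔT+βΔS = −(2.4 × 10⁻⁴)(+8.7)+(7.2 × 10⁻⁴)(-2.03) = -3.5 × 10⁻³ → UNSTABLE
  213–229 m: −αΔT+βΔS = −(2.4 × 10⁻⁴)(-3.9)+(7.2 × 10⁻⁴)(-0.71) = 4.2 × 10⁻⁴ → stable
  229–230 m: −αΔT+βΔS = −(2.4 × 10⁻⁴)(-2.9)+(7.2 × 10⁻⁴)(-0.24) = 5.2 × 10⁻⁴ → stable
  230–254 m: −αΔT+βΔS = −(2.4 × 10⁻⁴)(+0.6)+(7.2 × 10⁻⁴)(+1.89) = 1.2 × 10⁻³ → stable
The 198–213 m interval has Δρ < 0: lighter water underlies denser water.

198–213 m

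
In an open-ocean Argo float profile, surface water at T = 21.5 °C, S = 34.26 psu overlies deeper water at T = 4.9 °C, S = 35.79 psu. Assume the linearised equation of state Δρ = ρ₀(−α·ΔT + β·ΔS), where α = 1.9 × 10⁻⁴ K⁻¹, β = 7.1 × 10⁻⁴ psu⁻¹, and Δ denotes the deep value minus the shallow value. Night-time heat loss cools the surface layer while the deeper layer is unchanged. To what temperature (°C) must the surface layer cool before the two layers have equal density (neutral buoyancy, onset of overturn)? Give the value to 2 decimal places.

Neutral buoyancy requires Δρ = 0, i.e. −α(T_deep − T_surf′) + β(S_deep − S_surf) = 0.
T_surf′ = T_deep − (β/α)·ΔS = 4.9 − (7.1 × 10⁻⁴/1.9 × 10⁻⁴)·(+1.53) = -0.8174 °C.
Cooling required: 21.5 − (-0.8174) = 22.3174 °C.

-0.82 °C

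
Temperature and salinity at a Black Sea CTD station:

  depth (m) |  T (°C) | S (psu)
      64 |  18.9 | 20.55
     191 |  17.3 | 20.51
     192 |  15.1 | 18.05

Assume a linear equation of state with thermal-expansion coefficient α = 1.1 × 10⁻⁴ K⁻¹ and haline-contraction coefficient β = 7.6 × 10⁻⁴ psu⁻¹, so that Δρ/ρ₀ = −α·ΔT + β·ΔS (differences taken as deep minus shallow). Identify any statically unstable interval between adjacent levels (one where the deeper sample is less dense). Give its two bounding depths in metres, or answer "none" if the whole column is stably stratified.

191–192 m

Evaluate Δρ/ρ₀ = −αΔT + βΔS across each adjacent pair:
  64–191 m: −αΔT+βΔS = −(1.1 × 10⁻⁴)(-1.6)+(7.6 × 10⁻⁴)(-0.04) = 1.5 × 10⁻⁴ → stable
  191–192 m: −αΔT+βΔS = −(1.1 × 10⁻⁴)(-2.2)+(7.6 × 10⁻⁴)(-2.46) = -1.6 × 10⁻³ → UNSTABLE
The 191–192 m interval has Δρ < 0: lighter water underlies denser water.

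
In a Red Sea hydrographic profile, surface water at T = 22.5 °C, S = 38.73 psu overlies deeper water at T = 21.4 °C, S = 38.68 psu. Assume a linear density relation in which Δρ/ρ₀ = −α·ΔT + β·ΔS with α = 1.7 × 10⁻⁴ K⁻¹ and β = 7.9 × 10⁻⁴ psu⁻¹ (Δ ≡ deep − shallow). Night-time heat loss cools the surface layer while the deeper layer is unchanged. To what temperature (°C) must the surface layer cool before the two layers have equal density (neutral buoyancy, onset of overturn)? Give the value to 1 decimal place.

Neutral buoyancy requires Δρ = 0, i.e. −α(T_deep − T_surf′) + β(S_deep − S_surf) = 0.
T_surf′ = T_deep − (β/α)·ΔS = 21.4 − (7.9 × 10⁻⁴/1.7 × 10⁻⁴)·(-0.05) = 21.632 °C.
Cooling required: 22.5 − (21.632) = 0.868 °C.

21.6 °C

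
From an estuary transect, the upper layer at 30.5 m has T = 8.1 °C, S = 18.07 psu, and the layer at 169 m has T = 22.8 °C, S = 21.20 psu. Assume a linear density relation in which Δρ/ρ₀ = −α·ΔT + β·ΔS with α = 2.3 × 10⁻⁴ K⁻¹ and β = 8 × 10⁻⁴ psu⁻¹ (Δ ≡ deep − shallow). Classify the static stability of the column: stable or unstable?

unstable

ΔT = 22.8 − 8.1 = +14.7 K and ΔS = 21.20 − 18.07 = +3.13 psu (deep − shallow).
−αΔT = -3.381 × 10⁻³; βΔS = 2.504 × 10⁻³; sum Δρ/ρ₀ = -8.77 × 10⁻⁴.
Δρ/ρ₀ < 0, so Δρ < 0: deeper water is lighter → statically unstable; the column would overturn.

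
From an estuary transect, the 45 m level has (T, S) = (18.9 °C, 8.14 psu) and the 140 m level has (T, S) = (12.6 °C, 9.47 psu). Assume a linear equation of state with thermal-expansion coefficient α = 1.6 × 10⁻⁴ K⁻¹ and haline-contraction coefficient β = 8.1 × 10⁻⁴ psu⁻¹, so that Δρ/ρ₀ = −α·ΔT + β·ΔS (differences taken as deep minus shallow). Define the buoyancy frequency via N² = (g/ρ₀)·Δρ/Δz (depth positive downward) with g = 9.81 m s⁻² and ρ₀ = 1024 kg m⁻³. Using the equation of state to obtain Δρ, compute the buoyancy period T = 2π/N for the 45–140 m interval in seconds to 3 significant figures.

428 s

ΔT = -6.3 K, ΔS = +1.33 psu (deep − shallow).
Δρ/ρ₀ = −αΔT + βΔS = 1.008 × 10⁻³ + 1.0773 × 10⁻³ = 2.0853 × 10⁻³, so Δρ ≈ 2.135 kg m⁻³.
N² = (g/ρ₀)·Δρ/Δz = g·(Δρ/ρ₀)/Δz = 9.81 × 2.0853 × 10⁻³ / 95 = 2.1533 × 10⁻⁴ s⁻².
N = √(2.1533 × 10⁻⁴) = 0.014674 rad s⁻¹ → T = 2π/N = 428.18 s ≈ 428 s.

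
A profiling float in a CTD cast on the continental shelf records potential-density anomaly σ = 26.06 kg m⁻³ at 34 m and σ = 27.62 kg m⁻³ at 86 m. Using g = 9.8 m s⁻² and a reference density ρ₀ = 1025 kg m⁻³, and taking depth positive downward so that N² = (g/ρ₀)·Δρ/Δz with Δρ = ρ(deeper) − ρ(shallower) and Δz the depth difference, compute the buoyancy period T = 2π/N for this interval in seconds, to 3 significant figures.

Δρ = 1027.62 − 1026.06 = 1.56 kg m⁻³ over Δz = 86 − 34 = 52 m.
N² = (9.8/1025) × (1.56/52) = 2.8683 × 10⁻⁴ s⁻².
N = √(2.8683 × 10⁻⁴) = 0.016936 rad s⁻¹, so T = 2π/N = 371.00 s ≈ 371 s.

371 s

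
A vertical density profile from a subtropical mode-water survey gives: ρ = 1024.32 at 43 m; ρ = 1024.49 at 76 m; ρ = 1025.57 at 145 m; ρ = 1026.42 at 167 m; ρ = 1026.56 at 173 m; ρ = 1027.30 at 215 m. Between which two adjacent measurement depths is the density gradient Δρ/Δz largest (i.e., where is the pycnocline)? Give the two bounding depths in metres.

Compute the density gradient over each adjacent pair:
  43–76 m: Δρ/Δz = 0.17/33 = 5.2 × 10⁻³ kg m⁻⁴
  76–145 m: Δρ/Δz = 1.08/69 = 0.016 kg m⁻⁴
  145–167 m: Δρ/Δz = 0.85/22 = 0.039 kg m⁻⁴
  167–173 m: Δρ/Δz = 0.14/6 = 0.023 kg m⁻⁴
  173–215 m: Δρ/Δz = 0.74/42 = 0.018 kg m⁻⁴
The largest gradient is in the 145–167 m interval — the pycnocline.

145–167 m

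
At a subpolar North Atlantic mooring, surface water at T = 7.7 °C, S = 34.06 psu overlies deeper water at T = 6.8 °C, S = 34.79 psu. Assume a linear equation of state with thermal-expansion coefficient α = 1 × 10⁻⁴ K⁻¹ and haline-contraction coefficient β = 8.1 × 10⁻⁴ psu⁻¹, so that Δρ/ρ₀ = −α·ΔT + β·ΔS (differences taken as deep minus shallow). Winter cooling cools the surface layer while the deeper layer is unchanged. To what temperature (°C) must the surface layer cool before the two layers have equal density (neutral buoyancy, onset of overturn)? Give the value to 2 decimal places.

Neutral buoyancy requires Δρ = 0, i.e. −α(T_deep − T_surf′) + β(S_deep − S_surf) = 0.
T_surf′ = T_deep − (β/α)·ΔS = 6.8 − (8.1 × 10⁻⁴/1 × 10⁻⁴)·(+0.73) = 0.8870 °C.
Cooling required: 7.7 − (0.8870) = 6.8130 °C.

0.89 °C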